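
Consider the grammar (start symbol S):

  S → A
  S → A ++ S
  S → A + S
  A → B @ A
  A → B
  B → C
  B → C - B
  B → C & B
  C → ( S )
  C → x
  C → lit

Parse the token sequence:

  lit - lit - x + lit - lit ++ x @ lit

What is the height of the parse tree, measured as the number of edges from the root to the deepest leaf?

[S [A [B [C lit] - [B [C lit] - [B [C x]]]]] + [S [A [B [C lit] - [B [C lit]]]] ++ [S [A [B [C x]] @ [A [B [C lit]]]]]]]

7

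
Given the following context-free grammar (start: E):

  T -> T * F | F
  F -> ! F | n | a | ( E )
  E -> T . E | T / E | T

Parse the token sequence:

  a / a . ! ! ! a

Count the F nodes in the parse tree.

[E [T [F a]] / [E [T [F a]] . [E [T [F ! [F ! [F ! [F a]]]]]]]]

6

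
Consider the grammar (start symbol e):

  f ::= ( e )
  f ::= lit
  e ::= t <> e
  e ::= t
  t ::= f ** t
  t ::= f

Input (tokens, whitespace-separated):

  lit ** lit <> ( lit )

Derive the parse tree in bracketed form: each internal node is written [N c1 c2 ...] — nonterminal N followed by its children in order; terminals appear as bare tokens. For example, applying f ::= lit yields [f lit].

e
t <> e
f ** t <> e
lit ** t <> e
lit ** f <> e
lit ** lit <> e
lit ** lit <> t
lit ** lit <> f
lit ** lit <> ( e )
lit ** lit <> ( t )
lit ** lit <> ( f )
lit ** lit <> ( lit )

[e [t [f lit] ** [t [f lit]]] <> [e [t [f ( [e [t [f lit]]] )]]]]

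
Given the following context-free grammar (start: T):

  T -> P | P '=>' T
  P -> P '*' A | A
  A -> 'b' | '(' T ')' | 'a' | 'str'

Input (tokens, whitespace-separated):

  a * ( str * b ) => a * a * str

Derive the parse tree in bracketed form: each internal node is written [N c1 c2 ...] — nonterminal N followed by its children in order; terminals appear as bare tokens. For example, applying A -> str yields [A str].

T
P => T
P * A => T
A * A => T
a * A => T
a * ( T ) => T
a * ( P ) => T
a * ( P * A ) => T
a * ( A * A ) => T
a * ( str * A ) => T
a * ( str * b ) => T
a * ( str * b ) => P
a * ( str * b ) => P * A
a * ( str * b ) => P * A * A
a * ( str * b ) => A * A * A
a * ( str * b ) => a * A * A
a * ( str * b ) => a * a * A
a * ( str * b ) => a * a * str

[T [P [P [A a]] * [A ( [T [P [P [A str]] * [A b]]] )]] => [T [P [P [P [A a]] * [A a]] * [A str]]]]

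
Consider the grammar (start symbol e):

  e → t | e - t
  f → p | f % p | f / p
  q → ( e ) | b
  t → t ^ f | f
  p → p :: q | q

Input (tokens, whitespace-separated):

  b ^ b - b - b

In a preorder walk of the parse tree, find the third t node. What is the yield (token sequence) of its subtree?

[e [e [e [t [t [f [p [q b]]]] ^ [f [p [q b]]]]] - [t [f [p [q b]]]]] - [t [f [p [q b]]]]]

b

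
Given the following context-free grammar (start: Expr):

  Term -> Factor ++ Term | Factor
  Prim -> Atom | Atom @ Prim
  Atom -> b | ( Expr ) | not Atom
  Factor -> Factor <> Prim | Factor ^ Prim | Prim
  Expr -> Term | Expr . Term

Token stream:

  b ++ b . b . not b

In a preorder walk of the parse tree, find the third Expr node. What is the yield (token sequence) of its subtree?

b ++ b

[Expr [Expr [Expr [Term [Factor [Prim [Atom b]]] ++ [Term [Factor [Prim [Atom b]]]]]] . [Term [Factor [Prim [Atom b]]]]] . [Term [Factor [Prim [Atom not [Atom b]]]]]]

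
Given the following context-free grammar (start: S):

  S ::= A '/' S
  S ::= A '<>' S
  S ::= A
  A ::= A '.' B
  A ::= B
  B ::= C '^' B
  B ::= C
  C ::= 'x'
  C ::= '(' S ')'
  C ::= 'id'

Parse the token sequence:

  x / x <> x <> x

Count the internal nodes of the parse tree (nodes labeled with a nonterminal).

[S [A [B [C x]]] / [S [A [B [C x]]] <> [S [A [B [C x]]] <> [S [A [B [C x]]]]]]]

16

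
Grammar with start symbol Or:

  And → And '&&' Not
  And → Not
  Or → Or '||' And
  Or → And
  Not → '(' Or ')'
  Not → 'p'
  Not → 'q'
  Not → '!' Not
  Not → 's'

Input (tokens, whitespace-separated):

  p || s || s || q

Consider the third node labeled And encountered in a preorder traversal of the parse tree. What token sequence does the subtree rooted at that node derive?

[Or [Or [Or [Or [And [Not p]]] || [And [Not s]]] || [And [Not s]]] || [And [Not q]]]

s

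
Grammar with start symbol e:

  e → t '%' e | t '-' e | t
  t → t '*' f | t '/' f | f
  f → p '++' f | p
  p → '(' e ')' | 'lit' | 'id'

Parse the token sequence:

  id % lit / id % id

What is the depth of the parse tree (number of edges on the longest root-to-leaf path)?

6

[e [t [f [p id]]] % [e [t [t [f [p lit]]] / [f [p id]]] % [e [t [f [p id]]]]]]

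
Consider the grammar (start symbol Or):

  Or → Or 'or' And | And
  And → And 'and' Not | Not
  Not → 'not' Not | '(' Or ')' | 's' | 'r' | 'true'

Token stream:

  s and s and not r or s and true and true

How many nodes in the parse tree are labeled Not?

[Or [Or [And [And [And [Not s]] and [Not s]] and [Not not [Not r]]]] or [And [And [And [Not s]] and [Not true]] and [Not true]]]

7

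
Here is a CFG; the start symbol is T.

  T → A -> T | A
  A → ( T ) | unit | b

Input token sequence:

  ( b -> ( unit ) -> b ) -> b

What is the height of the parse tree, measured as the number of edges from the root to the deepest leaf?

[T [A ( [T [A b] -> [T [A ( [T [A unit]] )] -> [T [A b]]]] )] -> [T [A b]]]

7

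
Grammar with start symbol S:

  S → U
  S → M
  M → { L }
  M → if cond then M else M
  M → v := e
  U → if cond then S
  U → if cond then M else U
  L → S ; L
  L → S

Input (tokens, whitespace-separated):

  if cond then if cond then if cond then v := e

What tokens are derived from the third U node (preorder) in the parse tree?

if cond then v := e

[S [U if cond then [S [U if cond then [S [U if cond then [S [M v := e]]]]]]]]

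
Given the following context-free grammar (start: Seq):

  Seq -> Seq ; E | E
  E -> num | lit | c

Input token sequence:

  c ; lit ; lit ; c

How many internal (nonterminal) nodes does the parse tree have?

8

[Seq [Seq [Seq [Seq [E c]] ; [E lit]] ; [E lit]] ; [E c]]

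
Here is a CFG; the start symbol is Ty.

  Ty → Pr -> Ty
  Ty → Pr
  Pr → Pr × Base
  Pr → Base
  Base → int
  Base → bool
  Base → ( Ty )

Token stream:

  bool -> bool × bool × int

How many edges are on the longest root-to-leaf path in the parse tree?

[Ty [Pr [Base bool]] -> [Ty [Pr [Pr [Pr [Base bool]] × [Base bool]] × [Base int]]]]

6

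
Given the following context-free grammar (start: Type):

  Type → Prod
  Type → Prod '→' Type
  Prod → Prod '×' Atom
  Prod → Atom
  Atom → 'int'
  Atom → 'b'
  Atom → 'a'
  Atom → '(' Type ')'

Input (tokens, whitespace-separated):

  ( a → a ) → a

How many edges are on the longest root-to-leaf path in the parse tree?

7

[Type [Prod [Atom ( [Type [Prod [Atom a]] → [Type [Prod [Atom a]]]] )]] → [Type [Prod [Atom a]]]]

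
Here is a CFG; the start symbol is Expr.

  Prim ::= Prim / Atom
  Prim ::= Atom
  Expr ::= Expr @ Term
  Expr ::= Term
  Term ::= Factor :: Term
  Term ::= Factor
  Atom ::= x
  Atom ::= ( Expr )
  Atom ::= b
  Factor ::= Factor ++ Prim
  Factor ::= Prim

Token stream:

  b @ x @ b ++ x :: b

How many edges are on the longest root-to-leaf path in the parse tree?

[Expr [Expr [Expr [Term [Factor [Prim [Atom b]]]]] @ [Term [Factor [Prim [Atom x]]]]] @ [Term [Factor [Factor [Prim [Atom b]]] ++ [Prim [Atom x]]] :: [Term [Factor [Prim [Atom b]]]]]]

7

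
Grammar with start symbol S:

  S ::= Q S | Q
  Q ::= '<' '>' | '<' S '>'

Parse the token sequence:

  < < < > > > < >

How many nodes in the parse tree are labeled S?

[S [Q < [S [Q < [S [Q < >]] >]] >] [S [Q < >]]]

4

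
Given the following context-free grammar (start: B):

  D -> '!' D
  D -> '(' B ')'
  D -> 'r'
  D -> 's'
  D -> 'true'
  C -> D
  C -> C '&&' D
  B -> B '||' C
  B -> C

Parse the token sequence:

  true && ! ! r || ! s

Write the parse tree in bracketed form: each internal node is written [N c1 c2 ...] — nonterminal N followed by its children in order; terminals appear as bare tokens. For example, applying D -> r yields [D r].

[B [B [C [C [D true]] && [D ! [D ! [D r]]]]] || [C [D ! [D s]]]]

B
B || C
C || C
C && D || C
D && D || C
true && D || C
true && ! D || C
true && ! ! D || C
true && ! ! r || C
true && ! ! r || D
true && ! ! r || ! D
true && ! ! r || ! s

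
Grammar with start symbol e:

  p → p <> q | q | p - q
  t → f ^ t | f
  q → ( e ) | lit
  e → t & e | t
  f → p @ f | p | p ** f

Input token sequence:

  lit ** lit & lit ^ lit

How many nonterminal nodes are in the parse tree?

17

[e [t [f [p [q lit]] ** [f [p [q lit]]]]] & [e [t [f [p [q lit]]] ^ [t [f [p [q lit]]]]]]]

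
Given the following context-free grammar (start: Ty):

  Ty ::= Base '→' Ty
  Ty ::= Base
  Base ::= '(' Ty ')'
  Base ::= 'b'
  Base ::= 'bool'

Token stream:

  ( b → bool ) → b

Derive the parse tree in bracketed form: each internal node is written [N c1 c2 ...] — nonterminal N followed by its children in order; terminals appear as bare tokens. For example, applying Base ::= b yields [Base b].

Ty
Base → Ty
( Ty ) → Ty
( Base → Ty ) → Ty
( b → Ty ) → Ty
( b → Base ) → Ty
( b → bool ) → Ty
( b → bool ) → Base
( b → bool ) → b

[Ty [Base ( [Ty [Base b] → [Ty [Base bool]]] )] → [Ty [Base b]]]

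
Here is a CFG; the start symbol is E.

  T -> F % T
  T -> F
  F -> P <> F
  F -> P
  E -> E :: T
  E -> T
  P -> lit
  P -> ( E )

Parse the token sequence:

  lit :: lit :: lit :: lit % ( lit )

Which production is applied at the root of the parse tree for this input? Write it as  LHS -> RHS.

[E [E [E [E [T [F [P lit]]]] :: [T [F [P lit]]]] :: [T [F [P lit]]]] :: [T [F [P lit]] % [T [F [P ( [E [T [F [P lit]]]] )]]]]]

E -> E :: T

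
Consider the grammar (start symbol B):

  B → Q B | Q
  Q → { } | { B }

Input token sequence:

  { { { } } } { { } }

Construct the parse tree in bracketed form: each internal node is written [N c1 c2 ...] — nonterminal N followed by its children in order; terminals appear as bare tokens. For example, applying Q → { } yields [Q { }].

[B [Q { [B [Q { [B [Q { }]] }]] }] [B [Q { [B [Q { }]] }]]]

B
Q B
{ B } B
{ Q } B
{ { B } } B
{ { Q } } B
{ { { } } } B
{ { { } } } Q
{ { { } } } { B }
{ { { } } } { Q }
{ { { } } } { { } }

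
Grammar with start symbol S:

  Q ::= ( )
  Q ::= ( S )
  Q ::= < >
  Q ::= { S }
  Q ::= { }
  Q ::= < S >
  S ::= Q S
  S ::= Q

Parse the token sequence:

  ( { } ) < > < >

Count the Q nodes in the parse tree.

4

[S [Q ( [S [Q { }]] )] [S [Q < >] [S [Q < >]]]]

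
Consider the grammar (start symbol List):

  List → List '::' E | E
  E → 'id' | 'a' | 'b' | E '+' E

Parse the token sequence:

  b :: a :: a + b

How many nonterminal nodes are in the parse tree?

8

[List [List [List [E b]] :: [E a]] :: [E [E a] + [E b]]]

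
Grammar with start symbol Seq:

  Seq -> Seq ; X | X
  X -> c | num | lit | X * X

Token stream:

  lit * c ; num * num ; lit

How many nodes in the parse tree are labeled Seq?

[Seq [Seq [Seq [X [X lit] * [X c]]] ; [X [X num] * [X num]]] ; [X lit]]

3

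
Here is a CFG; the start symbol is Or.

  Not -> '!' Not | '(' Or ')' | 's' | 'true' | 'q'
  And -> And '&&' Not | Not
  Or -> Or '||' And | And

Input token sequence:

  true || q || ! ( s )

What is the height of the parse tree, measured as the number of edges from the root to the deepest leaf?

[Or [Or [Or [And [Not true]]] || [And [Not q]]] || [And [Not ! [Not ( [Or [And [Not s]]] )]]]]

7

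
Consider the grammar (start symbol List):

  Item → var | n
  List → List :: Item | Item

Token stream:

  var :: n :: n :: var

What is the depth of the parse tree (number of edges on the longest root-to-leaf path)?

5

[List [List [List [List [Item var]] :: [Item n]] :: [Item n]] :: [Item var]]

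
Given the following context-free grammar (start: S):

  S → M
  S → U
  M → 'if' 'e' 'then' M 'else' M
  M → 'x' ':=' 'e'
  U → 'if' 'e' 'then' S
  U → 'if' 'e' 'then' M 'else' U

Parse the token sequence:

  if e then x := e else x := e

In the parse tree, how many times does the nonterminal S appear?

1

[S [M if e then [M x := e] else [M x := e]]]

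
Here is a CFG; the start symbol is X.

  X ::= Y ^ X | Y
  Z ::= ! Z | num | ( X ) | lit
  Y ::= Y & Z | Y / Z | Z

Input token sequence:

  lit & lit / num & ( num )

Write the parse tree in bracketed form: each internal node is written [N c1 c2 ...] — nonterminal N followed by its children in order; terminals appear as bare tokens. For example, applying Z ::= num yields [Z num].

X
Y
Y & Z
Y / Z & Z
Y & Z / Z & Z
Z & Z / Z & Z
lit & Z / Z & Z
lit & lit / Z & Z
lit & lit / num & Z
lit & lit / num & ( X )
lit & lit / num & ( Y )
lit & lit / num & ( Z )
lit & lit / num & ( num )

[X [Y [Y [Y [Y [Z lit]] & [Z lit]] / [Z num]] & [Z ( [X [Y [Z num]]] )]]]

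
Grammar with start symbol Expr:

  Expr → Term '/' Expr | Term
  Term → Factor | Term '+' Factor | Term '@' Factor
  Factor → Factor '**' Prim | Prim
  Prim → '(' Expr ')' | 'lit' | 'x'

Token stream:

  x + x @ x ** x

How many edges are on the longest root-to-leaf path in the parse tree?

6

[Expr [Term [Term [Term [Factor [Prim x]]] + [Factor [Prim x]]] @ [Factor [Factor [Prim x]] ** [Prim x]]]]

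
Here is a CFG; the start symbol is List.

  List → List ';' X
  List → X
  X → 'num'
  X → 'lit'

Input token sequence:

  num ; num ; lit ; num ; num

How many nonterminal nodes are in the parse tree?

10

[List [List [List [List [List [X num]] ; [X num]] ; [X lit]] ; [X num]] ; [X num]]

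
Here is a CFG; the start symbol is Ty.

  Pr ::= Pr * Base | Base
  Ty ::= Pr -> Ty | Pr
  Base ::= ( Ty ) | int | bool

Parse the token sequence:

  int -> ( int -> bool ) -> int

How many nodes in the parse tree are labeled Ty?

[Ty [Pr [Base int]] -> [Ty [Pr [Base ( [Ty [Pr [Base int]] -> [Ty [Pr [Base bool]]]] )]] -> [Ty [Pr [Base int]]]]]

5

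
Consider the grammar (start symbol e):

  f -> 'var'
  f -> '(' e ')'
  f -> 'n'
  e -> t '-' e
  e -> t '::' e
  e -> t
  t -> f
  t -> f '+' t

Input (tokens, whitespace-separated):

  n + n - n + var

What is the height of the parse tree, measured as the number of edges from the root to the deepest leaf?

5

[e [t [f n] + [t [f n]]] - [e [t [f n] + [t [f var]]]]]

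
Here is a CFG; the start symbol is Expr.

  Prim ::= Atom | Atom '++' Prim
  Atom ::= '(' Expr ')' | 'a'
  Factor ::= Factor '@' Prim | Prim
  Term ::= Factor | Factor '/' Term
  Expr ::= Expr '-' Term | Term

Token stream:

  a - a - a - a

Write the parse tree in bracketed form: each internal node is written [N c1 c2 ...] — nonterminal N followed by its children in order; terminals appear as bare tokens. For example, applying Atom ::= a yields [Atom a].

[Expr [Expr [Expr [Expr [Term [Factor [Prim [Atom a]]]]] - [Term [Factor [Prim [Atom a]]]]] - [Term [Factor [Prim [Atom a]]]]] - [Term [Factor [Prim [Atom a]]]]]

Expr
Expr - Term
Expr - Term - Term
Expr - Term - Term - Term
Term - Term - Term - Term
Factor - Term - Term - Term
Prim - Term - Term - Term
Atom - Term - Term - Term
a - Term - Term - Term
a - Factor - Term - Term
a - Prim - Term - Term
a - Atom - Term - Term
a - a - Term - Term
a - a - Factor - Term
a - a - Prim - Term
a - a - Atom - Term
a - a - a - Term
a - a - a - Factor
a - a - a - Prim
a - a - a - Atom
a - a - a - a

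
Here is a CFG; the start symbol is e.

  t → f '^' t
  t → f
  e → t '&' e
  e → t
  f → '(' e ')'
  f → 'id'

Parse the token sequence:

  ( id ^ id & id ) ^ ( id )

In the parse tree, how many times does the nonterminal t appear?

6

[e [t [f ( [e [t [f id] ^ [t [f id]]] & [e [t [f id]]]] )] ^ [t [f ( [e [t [f id]]] )]]]]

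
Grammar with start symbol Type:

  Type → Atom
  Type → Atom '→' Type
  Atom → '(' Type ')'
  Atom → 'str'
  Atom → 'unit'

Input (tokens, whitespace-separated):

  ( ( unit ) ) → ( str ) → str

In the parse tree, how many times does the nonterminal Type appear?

[Type [Atom ( [Type [Atom ( [Type [Atom unit]] )]] )] → [Type [Atom ( [Type [Atom str]] )] → [Type [Atom str]]]]

6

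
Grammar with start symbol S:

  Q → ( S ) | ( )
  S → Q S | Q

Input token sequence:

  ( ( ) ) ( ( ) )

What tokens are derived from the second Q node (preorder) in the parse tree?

( )

[S [Q ( [S [Q ( )]] )] [S [Q ( [S [Q ( )]] )]]]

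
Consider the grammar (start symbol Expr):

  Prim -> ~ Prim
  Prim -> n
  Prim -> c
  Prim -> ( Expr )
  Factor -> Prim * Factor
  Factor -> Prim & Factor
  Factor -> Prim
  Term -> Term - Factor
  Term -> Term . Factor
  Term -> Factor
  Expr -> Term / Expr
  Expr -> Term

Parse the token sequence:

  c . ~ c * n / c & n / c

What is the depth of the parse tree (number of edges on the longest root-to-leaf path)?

[Expr [Term [Term [Factor [Prim c]]] . [Factor [Prim ~ [Prim c]] * [Factor [Prim n]]]] / [Expr [Term [Factor [Prim c] & [Factor [Prim n]]]] / [Expr [Term [Factor [Prim c]]]]]]

6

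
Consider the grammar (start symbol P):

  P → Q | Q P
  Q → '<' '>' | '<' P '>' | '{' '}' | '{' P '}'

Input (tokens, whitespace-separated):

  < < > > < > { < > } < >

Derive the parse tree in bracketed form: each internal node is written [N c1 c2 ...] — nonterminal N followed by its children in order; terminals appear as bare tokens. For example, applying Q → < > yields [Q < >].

P
Q P
< P > P
< Q > P
< < > > P
< < > > Q P
< < > > < > P
< < > > < > Q P
< < > > < > { P } P
< < > > < > { Q } P
< < > > < > { < > } P
< < > > < > { < > } Q
< < > > < > { < > } < >

[P [Q < [P [Q < >]] >] [P [Q < >] [P [Q { [P [Q < >]] }] [P [Q < >]]]]]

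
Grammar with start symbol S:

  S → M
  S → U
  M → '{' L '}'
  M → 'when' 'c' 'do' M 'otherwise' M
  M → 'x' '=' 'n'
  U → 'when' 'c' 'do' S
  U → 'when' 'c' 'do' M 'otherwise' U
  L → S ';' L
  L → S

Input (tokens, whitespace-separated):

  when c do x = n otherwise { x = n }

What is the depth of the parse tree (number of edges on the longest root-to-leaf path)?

6

[S [M when c do [M x = n] otherwise [M { [L [S [M x = n]]] }]]]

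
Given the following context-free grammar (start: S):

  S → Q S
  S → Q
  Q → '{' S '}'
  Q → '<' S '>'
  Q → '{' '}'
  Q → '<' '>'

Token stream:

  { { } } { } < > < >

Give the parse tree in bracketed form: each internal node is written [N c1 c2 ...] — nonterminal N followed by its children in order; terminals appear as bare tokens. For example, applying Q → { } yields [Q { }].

[S [Q { [S [Q { }]] }] [S [Q { }] [S [Q < >] [S [Q < >]]]]]

S
Q S
{ S } S
{ Q } S
{ { } } S
{ { } } Q S
{ { } } { } S
{ { } } { } Q S
{ { } } { } < > S
{ { } } { } < > Q
{ { } } { } < > < >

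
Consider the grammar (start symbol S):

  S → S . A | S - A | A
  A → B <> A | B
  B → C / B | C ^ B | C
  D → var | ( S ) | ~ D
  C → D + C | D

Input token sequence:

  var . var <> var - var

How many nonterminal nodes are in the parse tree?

[S [S [S [A [B [C [D var]]]]] . [A [B [C [D var]]] <> [A [B [C [D var]]]]]] - [A [B [C [D var]]]]]

19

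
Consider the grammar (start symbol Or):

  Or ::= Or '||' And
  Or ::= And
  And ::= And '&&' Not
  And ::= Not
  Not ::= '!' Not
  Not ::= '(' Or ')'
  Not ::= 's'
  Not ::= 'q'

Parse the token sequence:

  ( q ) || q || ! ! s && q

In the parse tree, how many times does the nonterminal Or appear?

4

[Or [Or [Or [And [Not ( [Or [And [Not q]]] )]]] || [And [Not q]]] || [And [And [Not ! [Not ! [Not s]]]] && [Not q]]]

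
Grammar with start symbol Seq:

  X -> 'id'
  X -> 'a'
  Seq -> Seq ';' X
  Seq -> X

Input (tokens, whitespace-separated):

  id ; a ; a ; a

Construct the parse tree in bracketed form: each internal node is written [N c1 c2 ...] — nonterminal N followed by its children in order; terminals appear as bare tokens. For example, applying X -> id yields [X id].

Seq
Seq ; X
Seq ; X ; X
Seq ; X ; X ; X
X ; X ; X ; X
id ; X ; X ; X
id ; a ; X ; X
id ; a ; a ; X
id ; a ; a ; a

[Seq [Seq [Seq [Seq [X id]] ; [X a]] ; [X a]] ; [X a]]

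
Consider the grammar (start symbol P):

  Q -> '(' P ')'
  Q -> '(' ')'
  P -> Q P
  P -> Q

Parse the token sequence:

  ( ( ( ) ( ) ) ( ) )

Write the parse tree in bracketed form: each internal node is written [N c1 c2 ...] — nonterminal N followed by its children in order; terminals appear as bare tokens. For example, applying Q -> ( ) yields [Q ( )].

[P [Q ( [P [Q ( [P [Q ( )] [P [Q ( )]]] )] [P [Q ( )]]] )]]

P
Q
( P )
( Q P )
( ( P ) P )
( ( Q P ) P )
( ( ( ) P ) P )
( ( ( ) Q ) P )
( ( ( ) ( ) ) P )
( ( ( ) ( ) ) Q )
( ( ( ) ( ) ) ( ) )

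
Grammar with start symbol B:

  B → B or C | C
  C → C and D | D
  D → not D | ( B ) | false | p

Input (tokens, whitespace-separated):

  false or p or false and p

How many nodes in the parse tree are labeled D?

[B [B [B [C [D false]]] or [C [D p]]] or [C [C [D false]] and [D p]]]

4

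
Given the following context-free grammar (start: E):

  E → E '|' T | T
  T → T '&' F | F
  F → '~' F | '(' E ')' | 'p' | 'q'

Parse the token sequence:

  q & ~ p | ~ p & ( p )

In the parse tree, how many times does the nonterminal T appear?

[E [E [T [T [F q]] & [F ~ [F p]]]] | [T [T [F ~ [F p]]] & [F ( [E [T [F p]]] )]]]

5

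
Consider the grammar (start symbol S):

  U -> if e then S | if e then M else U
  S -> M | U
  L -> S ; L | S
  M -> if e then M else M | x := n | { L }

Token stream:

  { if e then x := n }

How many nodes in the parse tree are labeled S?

[S [M { [L [S [U if e then [S [M x := n]]]]] }]]

3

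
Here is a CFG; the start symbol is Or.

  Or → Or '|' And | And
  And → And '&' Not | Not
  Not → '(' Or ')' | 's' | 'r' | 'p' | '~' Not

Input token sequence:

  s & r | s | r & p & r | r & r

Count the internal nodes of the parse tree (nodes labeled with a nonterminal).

[Or [Or [Or [Or [And [And [Not s]] & [Not r]]] | [And [Not s]]] | [And [And [And [Not r]] & [Not p]] & [Not r]]] | [And [And [Not r]] & [Not r]]]

20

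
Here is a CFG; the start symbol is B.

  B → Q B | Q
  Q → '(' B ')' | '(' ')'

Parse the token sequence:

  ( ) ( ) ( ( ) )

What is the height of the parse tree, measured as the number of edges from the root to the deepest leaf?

6

[B [Q ( )] [B [Q ( )] [B [Q ( [B [Q ( )]] )]]]]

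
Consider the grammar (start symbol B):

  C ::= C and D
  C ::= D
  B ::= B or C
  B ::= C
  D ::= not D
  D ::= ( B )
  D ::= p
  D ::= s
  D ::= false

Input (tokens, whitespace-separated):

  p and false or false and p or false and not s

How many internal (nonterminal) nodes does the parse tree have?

[B [B [B [C [C [D p]] and [D false]]] or [C [C [D false]] and [D p]]] or [C [C [D false]] and [D not [D s]]]]

16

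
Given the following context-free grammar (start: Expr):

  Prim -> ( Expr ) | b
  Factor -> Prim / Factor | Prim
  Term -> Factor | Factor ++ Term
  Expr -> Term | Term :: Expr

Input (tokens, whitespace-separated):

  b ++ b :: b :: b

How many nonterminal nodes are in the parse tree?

15

[Expr [Term [Factor [Prim b]] ++ [Term [Factor [Prim b]]]] :: [Expr [Term [Factor [Prim b]]] :: [Expr [Term [Factor [Prim b]]]]]]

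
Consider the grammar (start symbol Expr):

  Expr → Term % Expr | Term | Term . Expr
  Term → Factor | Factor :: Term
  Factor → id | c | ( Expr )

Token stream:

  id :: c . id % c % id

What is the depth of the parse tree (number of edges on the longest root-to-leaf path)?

[Expr [Term [Factor id] :: [Term [Factor c]]] . [Expr [Term [Factor id]] % [Expr [Term [Factor c]] % [Expr [Term [Factor id]]]]]]

6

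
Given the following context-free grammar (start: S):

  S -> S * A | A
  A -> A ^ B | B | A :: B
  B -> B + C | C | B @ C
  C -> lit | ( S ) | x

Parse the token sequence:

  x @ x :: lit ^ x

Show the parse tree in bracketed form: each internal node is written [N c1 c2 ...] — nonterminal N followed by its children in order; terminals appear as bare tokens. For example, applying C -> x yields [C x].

S
A
A ^ B
A :: B ^ B
B :: B ^ B
B @ C :: B ^ B
C @ C :: B ^ B
x @ C :: B ^ B
x @ x :: B ^ B
x @ x :: C ^ B
x @ x :: lit ^ B
x @ x :: lit ^ C
x @ x :: lit ^ x

[S [A [A [A [B [B [C x]] @ [C x]]] :: [B [C lit]]] ^ [B [C x]]]]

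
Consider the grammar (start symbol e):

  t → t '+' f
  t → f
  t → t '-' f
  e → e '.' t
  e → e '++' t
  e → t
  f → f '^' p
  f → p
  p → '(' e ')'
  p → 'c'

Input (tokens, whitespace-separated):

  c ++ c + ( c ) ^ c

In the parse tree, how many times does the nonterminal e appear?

[e [e [t [f [p c]]]] ++ [t [t [f [p c]]] + [f [f [p ( [e [t [f [p c]]]] )]] ^ [p c]]]]

3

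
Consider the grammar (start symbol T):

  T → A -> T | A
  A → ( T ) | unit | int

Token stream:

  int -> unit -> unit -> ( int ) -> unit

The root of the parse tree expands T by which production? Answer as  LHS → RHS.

[T [A int] -> [T [A unit] -> [T [A unit] -> [T [A ( [T [A int]] )] -> [T [A unit]]]]]]

T → A -> T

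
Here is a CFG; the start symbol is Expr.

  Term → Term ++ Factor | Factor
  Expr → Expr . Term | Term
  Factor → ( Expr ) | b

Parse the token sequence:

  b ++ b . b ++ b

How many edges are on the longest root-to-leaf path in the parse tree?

[Expr [Expr [Term [Term [Factor b]] ++ [Factor b]]] . [Term [Term [Factor b]] ++ [Factor b]]]

5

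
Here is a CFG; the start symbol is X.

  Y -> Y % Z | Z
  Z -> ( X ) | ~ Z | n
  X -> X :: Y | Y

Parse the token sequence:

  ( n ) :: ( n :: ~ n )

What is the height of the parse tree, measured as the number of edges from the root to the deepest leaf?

[X [X [Y [Z ( [X [Y [Z n]]] )]]] :: [Y [Z ( [X [X [Y [Z n]]] :: [Y [Z ~ [Z n]]]] )]]]

7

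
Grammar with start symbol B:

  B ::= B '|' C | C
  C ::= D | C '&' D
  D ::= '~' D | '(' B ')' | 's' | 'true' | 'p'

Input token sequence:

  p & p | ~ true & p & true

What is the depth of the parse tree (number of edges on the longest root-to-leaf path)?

[B [B [C [C [D p]] & [D p]]] | [C [C [C [D ~ [D true]]] & [D p]] & [D true]]]

6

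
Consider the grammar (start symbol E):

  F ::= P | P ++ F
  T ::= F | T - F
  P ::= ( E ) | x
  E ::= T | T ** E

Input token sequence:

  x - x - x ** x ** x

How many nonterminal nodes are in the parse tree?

18

[E [T [T [T [F [P x]]] - [F [P x]]] - [F [P x]]] ** [E [T [F [P x]]] ** [E [T [F [P x]]]]]]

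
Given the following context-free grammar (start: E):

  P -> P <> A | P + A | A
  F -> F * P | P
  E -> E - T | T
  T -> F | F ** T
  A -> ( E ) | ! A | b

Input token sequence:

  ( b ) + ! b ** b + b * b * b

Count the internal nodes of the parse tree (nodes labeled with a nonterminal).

[E [T [F [P [P [A ( [E [T [F [P [A b]]]]] )]] + [A ! [A b]]]] ** [T [F [F [F [P [P [A b]] + [A b]]] * [P [A b]]] * [P [A b]]]]]]

25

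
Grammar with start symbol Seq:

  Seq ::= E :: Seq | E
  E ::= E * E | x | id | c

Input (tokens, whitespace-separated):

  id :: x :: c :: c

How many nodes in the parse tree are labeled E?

4

[Seq [E id] :: [Seq [E x] :: [Seq [E c] :: [Seq [E c]]]]]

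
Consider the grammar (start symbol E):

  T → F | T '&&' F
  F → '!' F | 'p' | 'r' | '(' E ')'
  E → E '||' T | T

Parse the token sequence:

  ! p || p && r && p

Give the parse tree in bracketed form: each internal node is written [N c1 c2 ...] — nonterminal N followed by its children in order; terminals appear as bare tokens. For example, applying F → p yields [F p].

E
E || T
T || T
F || T
! F || T
! p || T
! p || T && F
! p || T && F && F
! p || F && F && F
! p || p && F && F
! p || p && r && F
! p || p && r && p

[E [E [T [F ! [F p]]]] || [T [T [T [F p]] && [F r]] && [F p]]]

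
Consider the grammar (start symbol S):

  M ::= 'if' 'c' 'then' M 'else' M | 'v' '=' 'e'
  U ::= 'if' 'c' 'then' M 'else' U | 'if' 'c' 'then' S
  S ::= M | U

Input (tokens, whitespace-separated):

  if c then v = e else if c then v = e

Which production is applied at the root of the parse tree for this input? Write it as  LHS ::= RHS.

[S [U if c then [M v = e] else [U if c then [S [M v = e]]]]]

S ::= U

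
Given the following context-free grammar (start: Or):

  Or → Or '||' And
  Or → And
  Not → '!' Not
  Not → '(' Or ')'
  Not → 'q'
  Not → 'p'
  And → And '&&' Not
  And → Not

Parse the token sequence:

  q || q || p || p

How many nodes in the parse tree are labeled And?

[Or [Or [Or [Or [And [Not q]]] || [And [Not q]]] || [And [Not p]]] || [And [Not p]]]

4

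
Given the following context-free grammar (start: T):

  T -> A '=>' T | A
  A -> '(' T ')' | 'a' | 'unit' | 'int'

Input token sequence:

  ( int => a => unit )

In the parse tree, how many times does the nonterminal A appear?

4

[T [A ( [T [A int] => [T [A a] => [T [A unit]]]] )]]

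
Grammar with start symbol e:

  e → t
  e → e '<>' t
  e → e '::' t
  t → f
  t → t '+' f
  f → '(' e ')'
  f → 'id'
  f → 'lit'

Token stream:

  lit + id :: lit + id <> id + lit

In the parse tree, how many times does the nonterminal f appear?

6

[e [e [e [t [t [f lit]] + [f id]]] :: [t [t [f lit]] + [f id]]] <> [t [t [f id]] + [f lit]]]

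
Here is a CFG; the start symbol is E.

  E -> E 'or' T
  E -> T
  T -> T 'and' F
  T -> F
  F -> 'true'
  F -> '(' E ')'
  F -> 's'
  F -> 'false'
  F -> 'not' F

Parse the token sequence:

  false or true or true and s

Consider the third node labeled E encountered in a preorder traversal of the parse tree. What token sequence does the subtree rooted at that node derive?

false

[E [E [E [T [F false]]] or [T [F true]]] or [T [T [F true]] and [F s]]]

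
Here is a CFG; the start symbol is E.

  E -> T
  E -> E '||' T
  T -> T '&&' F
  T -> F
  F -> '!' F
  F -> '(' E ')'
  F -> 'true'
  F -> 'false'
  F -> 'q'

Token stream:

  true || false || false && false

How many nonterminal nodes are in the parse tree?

11

[E [E [E [T [F true]]] || [T [F false]]] || [T [T [F false]] && [F false]]]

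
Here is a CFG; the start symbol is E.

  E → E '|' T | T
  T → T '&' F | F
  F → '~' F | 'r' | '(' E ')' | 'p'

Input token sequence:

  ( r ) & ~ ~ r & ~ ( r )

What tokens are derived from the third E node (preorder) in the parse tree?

r

[E [T [T [T [F ( [E [T [F r]]] )]] & [F ~ [F ~ [F r]]]] & [F ~ [F ( [E [T [F r]]] )]]]]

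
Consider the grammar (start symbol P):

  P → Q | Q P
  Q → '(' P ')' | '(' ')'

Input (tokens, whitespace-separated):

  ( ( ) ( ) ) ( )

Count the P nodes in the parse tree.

[P [Q ( [P [Q ( )] [P [Q ( )]]] )] [P [Q ( )]]]

4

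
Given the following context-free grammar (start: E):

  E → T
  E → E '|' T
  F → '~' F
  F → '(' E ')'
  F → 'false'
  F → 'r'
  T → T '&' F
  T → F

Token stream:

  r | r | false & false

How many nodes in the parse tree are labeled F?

[E [E [E [T [F r]]] | [T [F r]]] | [T [T [F false]] & [F false]]]

4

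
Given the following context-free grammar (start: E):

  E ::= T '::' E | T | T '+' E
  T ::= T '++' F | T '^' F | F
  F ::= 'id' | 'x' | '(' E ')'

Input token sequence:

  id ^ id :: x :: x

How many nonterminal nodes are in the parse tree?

11

[E [T [T [F id]] ^ [F id]] :: [E [T [F x]] :: [E [T [F x]]]]]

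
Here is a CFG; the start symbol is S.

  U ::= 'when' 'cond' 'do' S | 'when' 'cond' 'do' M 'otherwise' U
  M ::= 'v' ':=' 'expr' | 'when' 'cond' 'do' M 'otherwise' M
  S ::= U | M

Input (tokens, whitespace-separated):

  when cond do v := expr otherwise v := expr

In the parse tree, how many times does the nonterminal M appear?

3

[S [M when cond do [M v := expr] otherwise [M v := expr]]]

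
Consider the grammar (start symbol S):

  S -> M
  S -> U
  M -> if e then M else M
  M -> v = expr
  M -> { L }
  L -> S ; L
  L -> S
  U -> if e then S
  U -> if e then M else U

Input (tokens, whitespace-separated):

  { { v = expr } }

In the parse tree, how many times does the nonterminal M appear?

[S [M { [L [S [M { [L [S [M v = expr]]] }]]] }]]

3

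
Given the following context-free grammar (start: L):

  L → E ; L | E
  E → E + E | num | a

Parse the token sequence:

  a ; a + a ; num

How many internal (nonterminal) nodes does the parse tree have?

[L [E a] ; [L [E [E a] + [E a]] ; [L [E num]]]]

8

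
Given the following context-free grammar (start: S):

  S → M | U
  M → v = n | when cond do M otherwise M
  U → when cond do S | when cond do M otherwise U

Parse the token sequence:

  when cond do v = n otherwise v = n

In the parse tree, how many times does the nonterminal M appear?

[S [M when cond do [M v = n] otherwise [M v = n]]]

3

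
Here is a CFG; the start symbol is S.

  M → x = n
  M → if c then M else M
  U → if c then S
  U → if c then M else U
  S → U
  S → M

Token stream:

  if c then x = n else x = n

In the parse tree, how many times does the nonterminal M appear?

[S [M if c then [M x = n] else [M x = n]]]

3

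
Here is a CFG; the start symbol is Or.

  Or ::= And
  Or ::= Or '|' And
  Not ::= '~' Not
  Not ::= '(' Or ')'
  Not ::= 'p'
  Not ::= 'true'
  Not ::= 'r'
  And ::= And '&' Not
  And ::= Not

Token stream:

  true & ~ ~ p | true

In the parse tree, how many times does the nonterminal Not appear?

[Or [Or [And [And [Not true]] & [Not ~ [Not ~ [Not p]]]]] | [And [Not true]]]

5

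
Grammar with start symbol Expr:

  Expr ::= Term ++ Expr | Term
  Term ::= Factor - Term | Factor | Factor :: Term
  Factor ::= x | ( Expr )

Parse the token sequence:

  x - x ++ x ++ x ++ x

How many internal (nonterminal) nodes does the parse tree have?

[Expr [Term [Factor x] - [Term [Factor x]]] ++ [Expr [Term [Factor x]] ++ [Expr [Term [Factor x]] ++ [Expr [Term [Factor x]]]]]]

14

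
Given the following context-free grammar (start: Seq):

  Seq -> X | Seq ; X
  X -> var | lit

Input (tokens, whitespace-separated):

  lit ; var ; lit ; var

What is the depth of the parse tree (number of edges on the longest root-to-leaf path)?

5

[Seq [Seq [Seq [Seq [X lit]] ; [X var]] ; [X lit]] ; [X var]]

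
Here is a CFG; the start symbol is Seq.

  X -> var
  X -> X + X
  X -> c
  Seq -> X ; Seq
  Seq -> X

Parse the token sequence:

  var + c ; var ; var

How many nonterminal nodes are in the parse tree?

8

[Seq [X [X var] + [X c]] ; [Seq [X var] ; [Seq [X var]]]]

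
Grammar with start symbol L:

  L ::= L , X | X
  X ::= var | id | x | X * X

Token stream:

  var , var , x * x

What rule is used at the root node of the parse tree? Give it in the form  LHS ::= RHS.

[L [L [L [X var]] , [X var]] , [X [X x] * [X x]]]

L ::= L , X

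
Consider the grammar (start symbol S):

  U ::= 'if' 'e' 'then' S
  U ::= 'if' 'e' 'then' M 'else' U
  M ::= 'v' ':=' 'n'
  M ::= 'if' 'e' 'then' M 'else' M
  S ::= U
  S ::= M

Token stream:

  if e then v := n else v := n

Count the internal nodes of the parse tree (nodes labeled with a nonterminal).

4

[S [M if e then [M v := n] else [M v := n]]]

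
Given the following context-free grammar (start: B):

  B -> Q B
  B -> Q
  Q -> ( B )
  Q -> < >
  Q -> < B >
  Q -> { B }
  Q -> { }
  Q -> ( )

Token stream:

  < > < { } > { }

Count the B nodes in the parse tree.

[B [Q < >] [B [Q < [B [Q { }]] >] [B [Q { }]]]]

4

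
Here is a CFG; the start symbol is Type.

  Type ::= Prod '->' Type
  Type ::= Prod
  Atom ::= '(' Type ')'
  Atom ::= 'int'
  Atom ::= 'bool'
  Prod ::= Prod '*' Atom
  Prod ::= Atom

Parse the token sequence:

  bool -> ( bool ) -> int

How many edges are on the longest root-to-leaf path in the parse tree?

7

[Type [Prod [Atom bool]] -> [Type [Prod [Atom ( [Type [Prod [Atom bool]]] )]] -> [Type [Prod [Atom int]]]]]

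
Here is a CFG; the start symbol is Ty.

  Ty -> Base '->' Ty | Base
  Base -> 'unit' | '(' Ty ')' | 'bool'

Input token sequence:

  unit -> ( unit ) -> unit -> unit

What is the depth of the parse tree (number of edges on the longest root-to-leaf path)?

[Ty [Base unit] -> [Ty [Base ( [Ty [Base unit]] )] -> [Ty [Base unit] -> [Ty [Base unit]]]]]

5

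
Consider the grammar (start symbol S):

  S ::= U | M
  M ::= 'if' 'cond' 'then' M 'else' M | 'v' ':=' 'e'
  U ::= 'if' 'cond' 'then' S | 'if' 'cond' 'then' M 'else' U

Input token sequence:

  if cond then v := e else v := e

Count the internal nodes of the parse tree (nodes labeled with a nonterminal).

4

[S [M if cond then [M v := e] else [M v := e]]]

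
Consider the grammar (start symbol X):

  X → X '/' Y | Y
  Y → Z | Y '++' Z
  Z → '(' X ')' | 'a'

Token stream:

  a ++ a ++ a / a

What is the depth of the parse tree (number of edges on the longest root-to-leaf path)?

[X [X [Y [Y [Y [Z a]] ++ [Z a]] ++ [Z a]]] / [Y [Z a]]]

6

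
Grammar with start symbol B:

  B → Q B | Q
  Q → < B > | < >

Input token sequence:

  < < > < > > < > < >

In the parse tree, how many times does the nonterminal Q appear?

5

[B [Q < [B [Q < >] [B [Q < >]]] >] [B [Q < >] [B [Q < >]]]]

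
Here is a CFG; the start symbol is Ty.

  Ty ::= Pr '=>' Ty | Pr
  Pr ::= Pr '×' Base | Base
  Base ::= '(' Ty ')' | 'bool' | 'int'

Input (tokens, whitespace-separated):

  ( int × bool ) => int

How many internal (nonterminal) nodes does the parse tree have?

[Ty [Pr [Base ( [Ty [Pr [Pr [Base int]] × [Base bool]]] )]] => [Ty [Pr [Base int]]]]

11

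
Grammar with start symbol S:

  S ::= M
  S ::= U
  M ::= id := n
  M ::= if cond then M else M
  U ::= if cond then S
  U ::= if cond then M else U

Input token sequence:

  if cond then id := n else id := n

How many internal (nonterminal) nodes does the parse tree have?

4

[S [M if cond then [M id := n] else [M id := n]]]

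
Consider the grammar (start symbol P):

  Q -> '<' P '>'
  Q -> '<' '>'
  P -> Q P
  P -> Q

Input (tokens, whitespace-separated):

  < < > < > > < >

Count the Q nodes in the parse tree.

4

[P [Q < [P [Q < >] [P [Q < >]]] >] [P [Q < >]]]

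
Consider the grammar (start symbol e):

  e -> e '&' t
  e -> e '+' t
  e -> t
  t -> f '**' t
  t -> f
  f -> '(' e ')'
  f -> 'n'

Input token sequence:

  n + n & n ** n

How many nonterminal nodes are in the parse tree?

[e [e [e [t [f n]]] + [t [f n]]] & [t [f n] ** [t [f n]]]]

11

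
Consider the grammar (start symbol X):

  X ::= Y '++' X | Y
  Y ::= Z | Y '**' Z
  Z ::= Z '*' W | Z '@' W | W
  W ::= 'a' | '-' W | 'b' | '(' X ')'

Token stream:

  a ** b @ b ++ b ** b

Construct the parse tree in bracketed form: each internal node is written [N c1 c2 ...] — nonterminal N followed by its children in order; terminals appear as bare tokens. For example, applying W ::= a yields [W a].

X
Y ++ X
Y ** Z ++ X
Z ** Z ++ X
W ** Z ++ X
a ** Z ++ X
a ** Z @ W ++ X
a ** W @ W ++ X
a ** b @ W ++ X
a ** b @ b ++ X
a ** b @ b ++ Y
a ** b @ b ++ Y ** Z
a ** b @ b ++ Z ** Z
a ** b @ b ++ W ** Z
a ** b @ b ++ b ** Z
a ** b @ b ++ b ** W
a ** b @ b ++ b ** b

[X [Y [Y [Z [W a]]] ** [Z [Z [W b]] @ [W b]]] ++ [X [Y [Y [Z [W b]]] ** [Z [W b]]]]]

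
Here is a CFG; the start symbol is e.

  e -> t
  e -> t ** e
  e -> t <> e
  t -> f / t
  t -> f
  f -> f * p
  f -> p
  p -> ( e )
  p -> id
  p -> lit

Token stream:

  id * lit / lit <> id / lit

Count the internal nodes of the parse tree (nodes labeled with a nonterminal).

16

[e [t [f [f [p id]] * [p lit]] / [t [f [p lit]]]] <> [e [t [f [p id]] / [t [f [p lit]]]]]]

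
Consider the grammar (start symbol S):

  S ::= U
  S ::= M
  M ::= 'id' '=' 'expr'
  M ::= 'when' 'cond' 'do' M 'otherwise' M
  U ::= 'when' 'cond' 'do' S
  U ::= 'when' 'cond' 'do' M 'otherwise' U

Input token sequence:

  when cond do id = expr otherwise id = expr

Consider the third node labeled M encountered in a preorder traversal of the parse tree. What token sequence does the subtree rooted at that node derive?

id = expr

[S [M when cond do [M id = expr] otherwise [M id = expr]]]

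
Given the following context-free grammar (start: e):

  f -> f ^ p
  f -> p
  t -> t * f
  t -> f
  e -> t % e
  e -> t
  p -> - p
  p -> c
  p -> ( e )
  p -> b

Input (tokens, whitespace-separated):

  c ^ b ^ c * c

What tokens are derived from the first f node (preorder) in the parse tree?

[e [t [t [f [f [f [p c]] ^ [p b]] ^ [p c]]] * [f [p c]]]]

c ^ b ^ c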